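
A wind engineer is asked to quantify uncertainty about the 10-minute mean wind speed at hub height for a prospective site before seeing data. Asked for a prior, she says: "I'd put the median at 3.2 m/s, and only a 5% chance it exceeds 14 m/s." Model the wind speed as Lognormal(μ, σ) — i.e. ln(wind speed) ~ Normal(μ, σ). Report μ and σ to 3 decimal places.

If T ~ Lognormal(μ,σ) then ln T ~ Normal(μ,σ), so the p-quantile of ln T is μ + z_p·σ.
ln(3.2) = 1.163 and ln(14) = 2.639; z_{0.5} = 0, z_{0.95} = 1.645.
σ = (2.639 − 1.163)/(1.645 − (0)) = 0.897.
μ = 1.163 − (0)·0.897 = 1.163.

μ ≈ 1.163, σ ≈ 0.897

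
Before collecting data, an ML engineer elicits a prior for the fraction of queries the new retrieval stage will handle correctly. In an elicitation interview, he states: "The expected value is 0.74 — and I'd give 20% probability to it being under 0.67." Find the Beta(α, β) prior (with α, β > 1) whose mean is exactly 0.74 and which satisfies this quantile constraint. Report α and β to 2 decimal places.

α ≈ 19.41, β ≈ 6.82

With mean 0.74 fixed, write α = 0.74s, β = 0.26s where s = α+β.
Need P(θ < 0.67) = 0.2 under Beta(0.74s, 0.26s). Normal approximation: (q−m)/√(m(1−m)/s) ≈ z_{0.2} = -0.842, so s ≈ 0.74·0.26·(-0.842)²/(0.67−0.74)² = 27.8.
At s = 27.8: P(θ<0.67) ≈ 0.194. Adjusting to match 0.2 gives s ≈ 26.23.
So α = 0.74·26.23 ≈ 19.41, β = 0.26·26.23 ≈ 6.82.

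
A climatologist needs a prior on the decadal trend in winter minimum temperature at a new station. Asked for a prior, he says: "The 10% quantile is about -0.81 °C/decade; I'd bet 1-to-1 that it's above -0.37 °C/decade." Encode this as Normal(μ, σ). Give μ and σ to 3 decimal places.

For Normal(μ,σ), the p-quantile is μ + z_p·σ. Here z_{0.1} = -1.282, z_{0.5} = 0.
So -0.81 = μ − 1.282σ and -0.37 = μ + 0σ.
Subtracting: σ = (-0.37 − -0.81)/(0 − (-1.282)) = 0.343.
Then μ = -0.81 − (-1.282)·0.343 = -0.370.

μ = -0.370, σ = 0.343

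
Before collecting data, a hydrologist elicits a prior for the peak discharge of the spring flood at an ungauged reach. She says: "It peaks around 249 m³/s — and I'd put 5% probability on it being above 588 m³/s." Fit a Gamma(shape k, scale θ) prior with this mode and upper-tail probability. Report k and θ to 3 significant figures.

k ≈ 4.7, θ ≈ 67.3

Gamma(k,θ) with k>1 has mode (k−1)θ, so θ = 249/(k−1).
Need P(X < 588) = 0.95 with θ tied to k this way. Start at k = 2, θ = 249: P(X<588) ≈ 0.683.
Too low — raise k to concentrate. Iterating converges to k ≈ 4.7.
Then θ = 249/(4.7−1) ≈ 67.3.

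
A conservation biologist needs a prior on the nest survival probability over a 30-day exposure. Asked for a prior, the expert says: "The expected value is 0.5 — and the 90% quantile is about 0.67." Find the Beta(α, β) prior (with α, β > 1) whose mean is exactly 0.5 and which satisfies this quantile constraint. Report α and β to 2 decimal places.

With mean 0.5 fixed, write α = 0.5s, β = 0.5s where s = α+β.
Need P(θ < 0.67) = 0.9 under Beta(0.5s, 0.5s). Normal approximation: (q−m)/√(m(1−m)/s) ≈ z_{0.9} = 1.28, so s ≈ 0.5·0.5·(1.28)²/(0.67−0.5)² = 14.2.
At s = 14.2: P(θ<0.67) ≈ 0.903. Adjusting to match 0.9 gives s ≈ 13.85.
So α = 0.5·13.85 ≈ 6.93, β = 0.5·13.85 ≈ 6.93.

α ≈ 6.93, β ≈ 6.93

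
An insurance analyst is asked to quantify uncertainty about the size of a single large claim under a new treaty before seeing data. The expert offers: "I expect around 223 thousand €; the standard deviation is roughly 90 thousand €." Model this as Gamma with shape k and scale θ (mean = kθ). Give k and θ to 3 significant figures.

For Gamma(k, scale θ): mean = kθ, variance = kθ², so CV = 1/√k.
CV = SD/mean = 90/223 = 0.4036, hence k = 1/CV² = 6.14.
Then θ = mean/k = 223/6.14 = 36.3.

k ≈ 6.14, θ ≈ 36.3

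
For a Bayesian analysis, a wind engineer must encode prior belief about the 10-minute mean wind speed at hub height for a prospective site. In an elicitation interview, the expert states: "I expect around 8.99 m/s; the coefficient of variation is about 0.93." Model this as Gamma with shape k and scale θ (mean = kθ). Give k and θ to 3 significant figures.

k ≈ 1.16, θ ≈ 7.78

For Gamma(k, scale θ): mean = kθ, variance = kθ², so CV = 1/√k.
CV = 0.93, hence k = 1/CV² = 1.16.
Then θ = mean/k = 8.99/1.16 = 7.78.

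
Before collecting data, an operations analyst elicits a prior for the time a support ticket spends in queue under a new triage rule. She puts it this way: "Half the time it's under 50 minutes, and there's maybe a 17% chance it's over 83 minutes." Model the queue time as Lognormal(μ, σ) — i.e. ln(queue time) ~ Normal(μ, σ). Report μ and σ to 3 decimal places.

μ ≈ 3.912, σ ≈ 0.531

If T ~ Lognormal(μ,σ) then ln T ~ Normal(μ,σ), so the p-quantile of ln T is μ + z_p·σ.
ln(50) = 3.912 and ln(83) = 4.419; z_{0.5} = 0, z_{0.83} = 0.9542.
σ = (4.419 − 3.912)/(0.9542 − (0)) = 0.531.
μ = 3.912 − (0)·0.531 = 3.912.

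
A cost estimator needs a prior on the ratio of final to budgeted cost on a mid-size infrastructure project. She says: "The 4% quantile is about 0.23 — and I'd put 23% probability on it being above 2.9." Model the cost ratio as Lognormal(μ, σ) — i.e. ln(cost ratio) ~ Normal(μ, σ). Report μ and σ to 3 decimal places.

If T ~ Lognormal(μ,σ) then ln T ~ Normal(μ,σ), so the p-quantile of ln T is μ + z_p·σ.
ln(0.23) = -1.47 and ln(2.9) = 1.065; z_{0.04} = -1.751, z_{0.77} = 0.7388.
σ = (1.065 − -1.47)/(0.7388 − (-1.751)) = 1.018.
μ = -1.47 − (-1.751)·1.018 = 0.313.

μ ≈ 0.313, σ ≈ 1.018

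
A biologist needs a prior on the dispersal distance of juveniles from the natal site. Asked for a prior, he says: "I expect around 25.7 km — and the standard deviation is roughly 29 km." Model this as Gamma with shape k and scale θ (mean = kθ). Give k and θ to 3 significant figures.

k ≈ 0.785, θ ≈ 32.7

For Gamma(k, scale θ): mean = kθ, variance = kθ², so CV = 1/√k.
CV = SD/mean = 29/25.7 = 1.128, hence k = 1/CV² = 0.785.
Then θ = mean/k = 25.7/0.785 = 32.7.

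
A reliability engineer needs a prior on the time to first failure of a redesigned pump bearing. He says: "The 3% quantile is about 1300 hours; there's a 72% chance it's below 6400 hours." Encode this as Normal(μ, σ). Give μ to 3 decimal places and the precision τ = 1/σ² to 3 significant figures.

The p-quantile of Normal(μ,σ) is μ + z_p·σ, with z_{0.03} = -1.881 and z_{0.72} = 0.5828.
Eliminate σ: μ = (z₂·x₁ − z₁·x₂)/(z₂ − z₁) = (0.5828·1300 − (-1.881)·6400)/2.464 = 5193.453.
Then σ = (x₂ − x₁)/(z₂ − z₁) = (6400 − 1300)/2.464 = 2070.112.
Precision τ = 1/σ² = 1/2070² = 2.33e-07.

μ = 5193.453, τ = 2.33e-07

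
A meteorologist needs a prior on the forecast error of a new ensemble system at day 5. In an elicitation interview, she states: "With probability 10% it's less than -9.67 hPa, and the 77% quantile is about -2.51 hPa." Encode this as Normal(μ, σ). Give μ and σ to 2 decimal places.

For Normal(μ,σ), the p-quantile is μ + z_p·σ. Here z_{0.1} = -1.282, z_{0.77} = 0.7388.
So -9.67 = μ − 1.282σ and -2.51 = μ + 0.7388σ.
Subtracting: σ = (-2.51 − -9.67)/(0.7388 − (-1.282)) = 3.54.
Then μ = -9.67 − (-1.282)·3.54 = -5.13.

μ = -5.13, σ = 3.54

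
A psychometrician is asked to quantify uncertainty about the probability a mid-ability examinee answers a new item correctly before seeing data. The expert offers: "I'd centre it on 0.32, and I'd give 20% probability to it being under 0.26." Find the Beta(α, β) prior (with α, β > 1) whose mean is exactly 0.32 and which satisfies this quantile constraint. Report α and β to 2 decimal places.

α ≈ 14.04, β ≈ 29.83

With mean 0.32 fixed, write α = 0.32s, β = 0.68s where s = α+β.
Need P(θ < 0.26) = 0.2 under Beta(0.32s, 0.68s). Normal approximation: (q−m)/√(m(1−m)/s) ≈ z_{0.2} = -0.842, so s ≈ 0.32·0.68·(-0.842)²/(0.26−0.32)² = 42.8.
At s = 42.8: P(θ<0.26) ≈ 0.203. Adjusting to match 0.2 gives s ≈ 43.87.
So α = 0.32·43.87 ≈ 14.04, β = 0.68·43.87 ≈ 29.83.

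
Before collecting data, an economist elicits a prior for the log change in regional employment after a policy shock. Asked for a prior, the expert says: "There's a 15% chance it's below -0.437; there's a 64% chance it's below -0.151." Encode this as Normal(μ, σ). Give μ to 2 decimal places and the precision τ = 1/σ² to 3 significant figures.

μ = -0.22, τ = 23.8

For Normal(μ,σ), the p-quantile is μ + z_p·σ. Here z_{0.15} = -1.036, z_{0.64} = 0.3585.
So -0.437 = μ − 1.036σ and -0.151 = μ + 0.3585σ.
Subtracting: σ = (-0.151 − -0.437)/(0.3585 − (-1.036)) = 0.21.
Then μ = -0.437 − (-1.036)·0.21 = -0.22.
Precision τ = 1/σ² = 1/0.205² = 23.8.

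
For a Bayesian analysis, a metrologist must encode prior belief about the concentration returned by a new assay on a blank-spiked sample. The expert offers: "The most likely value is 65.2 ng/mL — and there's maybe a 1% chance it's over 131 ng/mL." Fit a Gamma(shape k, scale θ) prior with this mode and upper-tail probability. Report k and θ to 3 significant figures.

k ≈ 11.1, θ ≈ 6.47

Gamma(k,θ) with k>1 has mode (k−1)θ, so θ = 65.2/(k−1).
Need P(X < 131) = 0.99 with θ tied to k this way. Start at k = 2, θ = 65.2: P(X<131) ≈ 0.596.
Too low — raise k to concentrate. Iterating converges to k ≈ 11.1.
Then θ = 65.2/(11.1−1) ≈ 6.47.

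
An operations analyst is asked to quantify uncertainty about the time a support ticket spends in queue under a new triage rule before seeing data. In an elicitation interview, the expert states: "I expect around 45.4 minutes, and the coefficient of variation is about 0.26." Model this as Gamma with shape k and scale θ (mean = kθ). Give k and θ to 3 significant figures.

For Gamma(k, scale θ): mean = kθ, variance = kθ², so CV = 1/√k.
CV = 0.26, hence k = 1/CV² = 14.8.
Then θ = mean/k = 45.4/14.8 = 3.07.

k ≈ 14.8, θ ≈ 3.07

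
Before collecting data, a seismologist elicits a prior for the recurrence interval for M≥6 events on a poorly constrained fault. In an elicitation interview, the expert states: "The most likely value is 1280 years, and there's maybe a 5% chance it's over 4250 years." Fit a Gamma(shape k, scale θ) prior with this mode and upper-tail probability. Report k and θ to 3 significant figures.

Gamma(k,θ) with k>1 has mode (k−1)θ, so θ = 1280/(k−1).
Need P(X < 4250) = 0.95 with θ tied to k this way. Start at k = 2, θ = 1280: P(X<4250) ≈ 0.844.
Too low — raise k to concentrate. Iterating converges to k ≈ 2.81.
Then θ = 1280/(2.81−1) ≈ 707.

k ≈ 2.81, θ ≈ 707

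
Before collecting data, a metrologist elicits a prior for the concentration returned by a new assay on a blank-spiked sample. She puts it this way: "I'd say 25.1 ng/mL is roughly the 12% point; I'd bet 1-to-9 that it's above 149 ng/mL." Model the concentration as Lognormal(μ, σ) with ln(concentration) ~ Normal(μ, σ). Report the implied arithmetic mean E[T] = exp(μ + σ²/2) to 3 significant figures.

E[T] ≈ 76.5 ng/mL

If T ~ Lognormal(μ,σ) then ln T ~ Normal(μ,σ), so the p-quantile of ln T is μ + z_p·σ.
ln(25.1) = 3.223 and ln(149) = 5.004; z_{0.12} = -1.175, z_{0.9} = 1.282.
σ = (5.004 − 3.223)/(1.282 − (-1.175)) = 0.725.
μ = 3.223 − (-1.175)·0.725 = 4.075.
E[T] = exp(μ + σ²/2) = exp(4.075 + 0.2628) = 76.5 ng/mL.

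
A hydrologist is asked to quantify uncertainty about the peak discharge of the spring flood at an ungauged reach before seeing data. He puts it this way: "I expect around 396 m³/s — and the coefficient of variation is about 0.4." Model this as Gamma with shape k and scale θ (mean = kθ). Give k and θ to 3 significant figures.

k ≈ 6.25, θ ≈ 63.4

For Gamma(k, scale θ): mean = kθ, variance = kθ², so CV = 1/√k.
CV = 0.4, hence k = 1/CV² = 6.25.
Then θ = mean/k = 396/6.25 = 63.4.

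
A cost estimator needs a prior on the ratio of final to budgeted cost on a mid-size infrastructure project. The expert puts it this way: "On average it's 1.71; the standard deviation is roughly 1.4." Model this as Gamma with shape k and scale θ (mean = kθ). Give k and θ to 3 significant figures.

For Gamma(k, scale θ): mean = kθ, variance = kθ², so CV = 1/√k.
CV = SD/mean = 1.4/1.71 = 0.8187, hence k = 1/CV² = 1.49.
Then θ = mean/k = 1.71/1.49 = 1.15.

k ≈ 1.49, θ ≈ 1.15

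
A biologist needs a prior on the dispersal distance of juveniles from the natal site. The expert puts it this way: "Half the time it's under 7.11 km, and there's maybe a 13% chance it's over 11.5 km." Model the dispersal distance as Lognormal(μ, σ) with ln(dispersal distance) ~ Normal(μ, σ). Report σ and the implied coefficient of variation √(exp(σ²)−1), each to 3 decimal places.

σ ≈ 0.427, CV ≈ 0.447

If T ~ Lognormal(μ,σ) then ln T ~ Normal(μ,σ), so the p-quantile of ln T is μ + z_p·σ.
ln(7.11) = 1.962 and ln(11.5) = 2.442; z_{0.5} = 0, z_{0.87} = 1.126.
σ = (2.442 − 1.962)/(1.126 − (0)) = 0.427.
μ = 1.962 − (0)·0.427 = 1.962.
CV = √(exp(σ²)−1) = √(exp(0.1822)−1) = 0.447.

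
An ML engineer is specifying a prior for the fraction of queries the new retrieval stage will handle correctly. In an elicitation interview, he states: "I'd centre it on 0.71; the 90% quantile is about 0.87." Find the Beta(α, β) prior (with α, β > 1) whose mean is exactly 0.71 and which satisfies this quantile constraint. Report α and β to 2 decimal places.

α ≈ 7.95, β ≈ 3.25

With mean 0.71 fixed, write α = 0.71s, β = 0.29s where s = α+β.
Need P(θ < 0.87) = 0.9 under Beta(0.71s, 0.29s). Normal approximation: (q−m)/√(m(1−m)/s) ≈ z_{0.9} = 1.28, so s ≈ 0.71·0.29·(1.28)²/(0.87−0.71)² = 13.2.
At s = 13.2: P(θ<0.87) ≈ 0.921. Adjusting to match 0.9 gives s ≈ 11.20.
So α = 0.71·11.20 ≈ 7.95, β = 0.29·11.20 ≈ 3.25.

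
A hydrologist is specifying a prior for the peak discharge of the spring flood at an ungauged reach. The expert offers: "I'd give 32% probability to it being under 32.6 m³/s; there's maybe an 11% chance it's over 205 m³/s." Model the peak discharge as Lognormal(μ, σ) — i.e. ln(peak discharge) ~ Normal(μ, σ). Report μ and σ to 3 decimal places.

If T ~ Lognormal(μ,σ) then ln T ~ Normal(μ,σ), so the p-quantile of ln T is μ + z_p·σ.
ln(32.6) = 3.484 and ln(205) = 5.323; z_{0.32} = -0.4677, z_{0.89} = 1.227.
σ = (5.323 − 3.484)/(1.227 − (-0.4677)) = 1.085.
μ = 3.484 − (-0.4677)·1.085 = 3.992.

μ ≈ 3.992, σ ≈ 1.085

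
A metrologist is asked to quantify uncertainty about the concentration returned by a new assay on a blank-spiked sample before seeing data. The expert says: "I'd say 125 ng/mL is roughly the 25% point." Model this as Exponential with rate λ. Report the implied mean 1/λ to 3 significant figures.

mean ≈ 435 ng/mL

P(T < 125.0) = 1 − e^(−λ·125.0) = 0.25, so λ = −ln(1−0.25)/125.0 = −ln(0.75)/125.0 = 0.0023.
Mean = 1/λ = 435 ng/mL.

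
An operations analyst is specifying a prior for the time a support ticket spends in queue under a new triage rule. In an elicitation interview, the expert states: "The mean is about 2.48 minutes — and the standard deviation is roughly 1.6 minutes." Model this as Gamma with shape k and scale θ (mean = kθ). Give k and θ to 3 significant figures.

k ≈ 2.4, θ ≈ 1.03

For Gamma(k, scale θ): mean = kθ, variance = kθ², so CV = 1/√k.
CV = SD/mean = 1.6/2.48 = 0.6452, hence k = 1/CV² = 2.4.
Then θ = mean/k = 2.48/2.4 = 1.03.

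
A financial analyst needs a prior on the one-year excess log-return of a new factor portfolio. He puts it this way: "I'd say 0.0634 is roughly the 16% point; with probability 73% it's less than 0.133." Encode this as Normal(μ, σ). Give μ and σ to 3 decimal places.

μ = 0.106, σ = 0.043

The p-quantile of Normal(μ,σ) is μ + z_p·σ, with z_{0.16} = -0.9945 and z_{0.73} = 0.6128.
Eliminate σ: μ = (z₂·x₁ − z₁·x₂)/(z₂ − z₁) = (0.6128·0.0634 − (-0.9945)·0.133)/1.607 = 0.106.
Then σ = (x₂ − x₁)/(z₂ − z₁) = (0.133 − 0.0634)/1.607 = 0.043.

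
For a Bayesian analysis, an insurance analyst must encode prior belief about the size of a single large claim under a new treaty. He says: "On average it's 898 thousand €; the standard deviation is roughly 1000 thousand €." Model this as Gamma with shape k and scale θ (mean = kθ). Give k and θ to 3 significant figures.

k ≈ 0.806, θ ≈ 1110

For Gamma(k, scale θ): mean = kθ, variance = kθ², so CV = 1/√k.
CV = SD/mean = 1000/898 = 1.114, hence k = 1/CV² = 0.806.
Then θ = mean/k = 898/0.806 = 1110.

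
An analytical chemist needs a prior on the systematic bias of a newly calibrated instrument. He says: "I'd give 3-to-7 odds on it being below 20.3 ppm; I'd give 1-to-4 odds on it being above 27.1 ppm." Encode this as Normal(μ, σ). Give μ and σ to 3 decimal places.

The p-quantile of Normal(μ,σ) is μ + z_p·σ, with z_{0.3} = -0.5244 and z_{0.8} = 0.8416.
Eliminate σ: μ = (z₂·x₁ − z₁·x₂)/(z₂ − z₁) = (0.8416·20.3 − (-0.5244)·27.1)/1.366 = 22.910.
Then σ = (x₂ − x₁)/(z₂ − z₁) = (27.1 − 20.3)/1.366 = 4.978.

μ = 22.910, σ = 4.978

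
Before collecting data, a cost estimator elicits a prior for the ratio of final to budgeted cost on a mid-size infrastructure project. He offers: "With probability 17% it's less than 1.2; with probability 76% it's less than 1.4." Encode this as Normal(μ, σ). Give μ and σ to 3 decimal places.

The p-quantile of Normal(μ,σ) is μ + z_p·σ, with z_{0.17} = -0.9542 and z_{0.76} = 0.7063.
Eliminate σ: μ = (z₂·x₁ − z₁·x₂)/(z₂ − z₁) = (0.7063·1.2 − (-0.9542)·1.4)/1.66 = 1.315.
Then σ = (x₂ − x₁)/(z₂ − z₁) = (1.4 − 1.2)/1.66 = 0.120.

μ = 1.315, σ = 0.120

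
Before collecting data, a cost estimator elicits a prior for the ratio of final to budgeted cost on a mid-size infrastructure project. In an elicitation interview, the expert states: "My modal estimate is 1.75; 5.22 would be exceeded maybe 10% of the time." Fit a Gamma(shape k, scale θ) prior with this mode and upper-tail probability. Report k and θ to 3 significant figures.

Gamma(k,θ) with k>1 has mode (k−1)θ, so θ = 1.75/(k−1).
Need P(X < 5.22) = 0.9 with θ tied to k this way. Start at k = 2, θ = 1.75: P(X<5.22) ≈ 0.798.
Too low — raise k to concentrate. Iterating converges to k ≈ 2.59.
Then θ = 1.75/(2.59−1) ≈ 1.1.

k ≈ 2.59, θ ≈ 1.1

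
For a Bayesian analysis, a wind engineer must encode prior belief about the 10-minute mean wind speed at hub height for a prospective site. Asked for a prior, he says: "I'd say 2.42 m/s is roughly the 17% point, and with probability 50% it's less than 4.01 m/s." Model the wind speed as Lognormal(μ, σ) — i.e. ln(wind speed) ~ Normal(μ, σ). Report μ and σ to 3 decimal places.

If T ~ Lognormal(μ,σ) then ln T ~ Normal(μ,σ), so the p-quantile of ln T is μ + z_p·σ.
ln(2.42) = 0.8838 and ln(4.01) = 1.389; z_{0.17} = -0.9542, z_{0.5} = 0.
σ = (1.389 − 0.8838)/(0 − (-0.9542)) = 0.529.
μ = 0.8838 − (-0.9542)·0.529 = 1.389.

μ ≈ 1.389, σ ≈ 0.529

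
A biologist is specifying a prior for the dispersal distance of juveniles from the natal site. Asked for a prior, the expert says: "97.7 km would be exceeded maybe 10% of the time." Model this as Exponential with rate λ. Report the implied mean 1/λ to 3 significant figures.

mean ≈ 42.4 km

P(T > 97.7) = e^(−λ·97.7) = 0.1, so λ = −ln(0.1)/97.7 = 0.0236.
Mean = 1/λ = 42.4 km.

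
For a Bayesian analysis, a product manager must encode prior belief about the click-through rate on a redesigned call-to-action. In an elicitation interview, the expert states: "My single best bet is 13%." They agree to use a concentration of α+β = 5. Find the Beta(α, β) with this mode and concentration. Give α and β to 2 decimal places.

α = 1.39, β = 3.61

For α,β > 1 the Beta mode is (α−1)/(α+β−2). With α+β = 5, the mode is (α−1)/3.
Set (α−1)/3 = 0.13 → α = 1 + 0.13·3 = 1.39.
β = 5 − α = 3.61.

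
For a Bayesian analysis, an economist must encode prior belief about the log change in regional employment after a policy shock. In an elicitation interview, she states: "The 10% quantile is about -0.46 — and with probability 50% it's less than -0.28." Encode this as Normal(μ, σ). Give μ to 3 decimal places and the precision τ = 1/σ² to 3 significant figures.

μ = -0.280, τ = 50.7

For Normal(μ,σ), the p-quantile is μ + z_p·σ. Here z_{0.1} = -1.282, z_{0.5} = 0.
So -0.46 = μ − 1.282σ and -0.28 = μ + 0σ.
Subtracting: σ = (-0.28 − -0.46)/(0 − (-1.282)) = 0.140.
Then μ = -0.46 − (-1.282)·0.140 = -0.280.
Precision τ = 1/σ² = 1/0.1405² = 50.7.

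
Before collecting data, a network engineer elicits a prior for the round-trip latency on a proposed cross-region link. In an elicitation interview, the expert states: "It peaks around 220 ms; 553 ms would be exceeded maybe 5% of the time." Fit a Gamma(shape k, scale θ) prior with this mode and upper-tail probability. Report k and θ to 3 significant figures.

k ≈ 4.19, θ ≈ 68.9

Gamma(k,θ) with k>1 has mode (k−1)θ, so θ = 220/(k−1).
Need P(X < 553) = 0.95 with θ tied to k this way. Start at k = 2, θ = 220: P(X<553) ≈ 0.715.
Too low — raise k to concentrate. Iterating converges to k ≈ 4.19.
Then θ = 220/(4.19−1) ≈ 68.9.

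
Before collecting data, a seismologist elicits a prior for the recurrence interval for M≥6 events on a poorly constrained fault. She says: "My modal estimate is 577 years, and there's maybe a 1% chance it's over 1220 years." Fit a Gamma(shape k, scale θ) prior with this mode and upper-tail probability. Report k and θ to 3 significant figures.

Gamma(k,θ) with k>1 has mode (k−1)θ, so θ = 577/(k−1).
Need P(X < 1220) = 0.99 with θ tied to k this way. Start at k = 2, θ = 577: P(X<1220) ≈ 0.624.
Too low — raise k to concentrate. Iterating converges to k ≈ 9.67.
Then θ = 577/(9.67−1) ≈ 66.6.

k ≈ 9.67, θ ≈ 66.6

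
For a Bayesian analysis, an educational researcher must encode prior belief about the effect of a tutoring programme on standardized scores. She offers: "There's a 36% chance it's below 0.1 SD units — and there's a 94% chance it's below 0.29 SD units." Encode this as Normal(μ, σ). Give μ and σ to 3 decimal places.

μ = 0.136, σ = 0.099

For Normal(μ,σ), the p-quantile is μ + z_p·σ. Here z_{0.36} = -0.3585, z_{0.94} = 1.555.
So 0.1 = μ − 0.3585σ and 0.29 = μ + 1.555σ.
Subtracting: σ = (0.29 − 0.1)/(1.555 − (-0.3585)) = 0.099.
Then μ = 0.1 − (-0.3585)·0.099 = 0.136.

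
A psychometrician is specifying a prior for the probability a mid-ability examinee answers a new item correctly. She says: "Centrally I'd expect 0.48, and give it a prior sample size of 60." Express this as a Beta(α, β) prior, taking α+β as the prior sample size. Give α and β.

Under the effective-sample-size interpretation, Beta(α, β) has prior mean α/(α+β) and prior sample size α+β.
So α+β = 60 and α/(α+β) = 0.48, giving α = 0.48·60 = 28.8 and β = 60 − 28.8 = 31.2.

α = 28.8, β = 31.2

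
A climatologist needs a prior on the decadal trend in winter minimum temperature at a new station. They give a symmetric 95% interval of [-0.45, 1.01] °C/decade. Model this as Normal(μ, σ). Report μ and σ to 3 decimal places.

μ = 0.280, σ = 0.372

A symmetric 95% interval runs μ ± z·σ with z = 1.96.
Half-width = 0.73, so σ = 0.73/1.96 = 0.372.
μ is the interval midpoint, 0.280.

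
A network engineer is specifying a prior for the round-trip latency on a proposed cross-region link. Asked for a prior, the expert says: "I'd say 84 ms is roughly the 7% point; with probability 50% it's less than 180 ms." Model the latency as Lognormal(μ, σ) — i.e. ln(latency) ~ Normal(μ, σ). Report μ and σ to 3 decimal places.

μ ≈ 5.193, σ ≈ 0.516

If T ~ Lognormal(μ,σ) then ln T ~ Normal(μ,σ), so the p-quantile of ln T is μ + z_p·σ.
ln(84) = 4.431 and ln(180) = 5.193; z_{0.07} = -1.476, z_{0.5} = 0.
σ = (5.193 − 4.431)/(0 − (-1.476)) = 0.516.
μ = 4.431 − (-1.476)·0.516 = 5.193.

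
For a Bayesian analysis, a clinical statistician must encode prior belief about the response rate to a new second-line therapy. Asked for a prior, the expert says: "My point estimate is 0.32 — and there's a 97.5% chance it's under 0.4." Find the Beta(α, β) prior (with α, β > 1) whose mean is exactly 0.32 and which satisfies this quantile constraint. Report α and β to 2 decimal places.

α ≈ 44.02, β ≈ 93.54

With mean 0.32 fixed, write α = 0.32s, β = 0.68s where s = α+β.
Need P(θ < 0.4) = 0.975 under Beta(0.32s, 0.68s). Normal approximation: (q−m)/√(m(1−m)/s) ≈ z_{0.975} = 1.96, so s ≈ 0.32·0.68·(1.96)²/(0.4−0.32)² = 130.6.
At s = 130.6: P(θ<0.4) ≈ 0.972. Adjusting to match 0.975 gives s ≈ 137.56.
So α = 0.32·137.56 ≈ 44.02, β = 0.68·137.56 ≈ 93.54.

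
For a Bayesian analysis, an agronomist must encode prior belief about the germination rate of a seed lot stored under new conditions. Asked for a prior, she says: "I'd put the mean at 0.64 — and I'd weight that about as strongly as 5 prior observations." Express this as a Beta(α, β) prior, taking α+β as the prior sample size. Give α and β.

α = 3.2, β = 1.8

Under the effective-sample-size interpretation, Beta(α, β) has prior mean α/(α+β) and prior sample size α+β.
So α+β = 5 and α/(α+β) = 0.64, giving α = 0.64·5 = 3.2 and β = 5 − 3.2 = 1.8.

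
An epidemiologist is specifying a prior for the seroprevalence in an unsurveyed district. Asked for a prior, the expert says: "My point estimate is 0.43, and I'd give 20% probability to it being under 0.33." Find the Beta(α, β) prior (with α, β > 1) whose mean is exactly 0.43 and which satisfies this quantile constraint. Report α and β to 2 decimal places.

With mean 0.43 fixed, write α = 0.43s, β = 0.57s where s = α+β.
Need P(θ < 0.33) = 0.2 under Beta(0.43s, 0.57s). Normal approximation: (q−m)/√(m(1−m)/s) ≈ z_{0.2} = -0.842, so s ≈ 0.43·0.57·(-0.842)²/(0.33−0.43)² = 17.4.
At s = 17.4: P(θ<0.33) ≈ 0.203. Adjusting to match 0.2 gives s ≈ 17.72.
So α = 0.43·17.72 ≈ 7.62, β = 0.57·17.72 ≈ 10.10.

α ≈ 7.62, β ≈ 10.10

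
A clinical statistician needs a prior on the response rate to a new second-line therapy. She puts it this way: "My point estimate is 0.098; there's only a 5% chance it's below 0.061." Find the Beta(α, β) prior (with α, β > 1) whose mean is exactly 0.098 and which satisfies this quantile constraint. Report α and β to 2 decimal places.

α ≈ 14.29, β ≈ 131.55

With mean 0.098 fixed, write α = 0.098s, β = 0.902s where s = α+β.
Need P(θ < 0.061) = 0.05 under Beta(0.098s, 0.902s). Normal approximation: (q−m)/√(m(1−m)/s) ≈ z_{0.05} = -1.64, so s ≈ 0.098·0.902·(-1.64)²/(0.061−0.098)² = 174.7.
At s = 174.7: P(θ<0.061) ≈ 0.035. Adjusting to match 0.05 gives s ≈ 145.84.
So α = 0.098·145.84 ≈ 14.29, β = 0.902·145.84 ≈ 131.55.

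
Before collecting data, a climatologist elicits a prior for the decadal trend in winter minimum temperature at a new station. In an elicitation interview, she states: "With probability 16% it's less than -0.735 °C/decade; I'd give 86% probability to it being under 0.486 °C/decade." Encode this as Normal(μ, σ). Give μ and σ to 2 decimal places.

For Normal(μ,σ), the p-quantile is μ + z_p·σ. Here z_{0.16} = -0.9945, z_{0.86} = 1.08.
So -0.735 = μ − 0.9945σ and 0.486 = μ + 1.08σ.
Subtracting: σ = (0.486 − -0.735)/(1.08 − (-0.9945)) = 0.59.
Then μ = -0.735 − (-0.9945)·0.59 = -0.15.

μ = -0.15, σ = 0.59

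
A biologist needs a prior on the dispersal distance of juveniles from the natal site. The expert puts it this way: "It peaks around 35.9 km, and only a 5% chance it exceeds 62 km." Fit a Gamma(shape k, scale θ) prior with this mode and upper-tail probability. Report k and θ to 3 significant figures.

k ≈ 10.3, θ ≈ 3.84

Gamma(k,θ) with k>1 has mode (k−1)θ, so θ = 35.9/(k−1).
Need P(X < 62) = 0.95 with θ tied to k this way. Start at k = 2, θ = 35.9: P(X<62) ≈ 0.515.
Too low — raise k to concentrate. Iterating converges to k ≈ 10.3.
Then θ = 35.9/(10.3−1) ≈ 3.84.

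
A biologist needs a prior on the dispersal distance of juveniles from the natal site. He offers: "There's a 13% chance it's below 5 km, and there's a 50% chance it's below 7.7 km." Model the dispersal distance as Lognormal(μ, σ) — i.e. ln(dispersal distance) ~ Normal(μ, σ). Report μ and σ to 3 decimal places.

μ ≈ 2.041, σ ≈ 0.383

If T ~ Lognormal(μ,σ) then ln T ~ Normal(μ,σ), so the p-quantile of ln T is μ + z_p·σ.
ln(5) = 1.609 and ln(7.7) = 2.041; z_{0.13} = -1.126, z_{0.5} = 0.
σ = (2.041 − 1.609)/(0 − (-1.126)) = 0.383.
μ = 1.609 − (-1.126)·0.383 = 2.041.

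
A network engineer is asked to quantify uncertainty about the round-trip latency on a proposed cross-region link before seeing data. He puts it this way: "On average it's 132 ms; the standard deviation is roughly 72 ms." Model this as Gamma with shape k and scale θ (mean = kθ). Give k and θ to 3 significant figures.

k ≈ 3.36, θ ≈ 39.3

For Gamma(k, scale θ): mean = kθ, variance = kθ², so CV = 1/√k.
CV = SD/mean = 72/132 = 0.5455, hence k = 1/CV² = 3.36.
Then θ = mean/k = 132/3.36 = 39.3.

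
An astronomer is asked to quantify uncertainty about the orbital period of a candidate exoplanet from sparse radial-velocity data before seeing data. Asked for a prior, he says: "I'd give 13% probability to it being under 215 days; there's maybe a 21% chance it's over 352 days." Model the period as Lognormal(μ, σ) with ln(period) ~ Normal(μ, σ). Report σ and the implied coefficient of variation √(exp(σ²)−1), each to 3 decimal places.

σ ≈ 0.255, CV ≈ 0.259

If T ~ Lognormal(μ,σ) then ln T ~ Normal(μ,σ), so the p-quantile of ln T is μ + z_p·σ.
ln(215) = 5.371 and ln(352) = 5.864; z_{0.13} = -1.126, z_{0.79} = 0.8064.
σ = (5.864 − 5.371)/(0.8064 − (-1.126)) = 0.255.
μ = 5.371 − (-1.126)·0.255 = 5.658.
CV = √(exp(σ²)−1) = √(exp(0.0651)−1) = 0.259.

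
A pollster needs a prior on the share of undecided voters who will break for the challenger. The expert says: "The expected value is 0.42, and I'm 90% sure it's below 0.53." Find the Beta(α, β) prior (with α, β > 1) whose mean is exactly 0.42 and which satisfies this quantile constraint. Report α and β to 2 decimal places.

α ≈ 14.01, β ≈ 19.34

With mean 0.42 fixed, write α = 0.42s, β = 0.58s where s = α+β.
Need P(θ < 0.53) = 0.9 under Beta(0.42s, 0.58s). Normal approximation: (q−m)/√(m(1−m)/s) ≈ z_{0.9} = 1.28, so s ≈ 0.42·0.58·(1.28)²/(0.53−0.42)² = 33.1.
At s = 33.1: P(θ<0.53) ≈ 0.899. Adjusting to match 0.9 gives s ≈ 33.35.
So α = 0.42·33.35 ≈ 14.01, β = 0.58·33.35 ≈ 19.34.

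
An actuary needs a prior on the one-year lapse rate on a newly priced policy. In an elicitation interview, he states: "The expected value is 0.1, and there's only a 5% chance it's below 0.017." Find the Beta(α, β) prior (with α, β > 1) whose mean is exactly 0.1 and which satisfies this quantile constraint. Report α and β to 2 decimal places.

α ≈ 1.83, β ≈ 16.47

With mean 0.1 fixed, write α = 0.1s, β = 0.9s where s = α+β.
Need P(θ < 0.017) = 0.05 under Beta(0.1s, 0.9s). Normal approximation: (q−m)/√(m(1−m)/s) ≈ z_{0.05} = -1.64, so s ≈ 0.1·0.9·(-1.64)²/(0.017−0.1)² = 35.3.
At s = 35.3: P(θ<0.017) ≈ 0.007. Adjusting to match 0.05 gives s ≈ 18.30.
So α = 0.1·18.30 ≈ 1.83, β = 0.9·18.30 ≈ 16.47.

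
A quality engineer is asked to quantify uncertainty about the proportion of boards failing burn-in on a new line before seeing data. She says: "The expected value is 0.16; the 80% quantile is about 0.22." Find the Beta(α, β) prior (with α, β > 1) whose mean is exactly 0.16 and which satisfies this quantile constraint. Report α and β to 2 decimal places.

α ≈ 3.70, β ≈ 19.41

With mean 0.16 fixed, write α = 0.16s, β = 0.84s where s = α+β.
Need P(θ < 0.22) = 0.8 under Beta(0.16s, 0.84s). Normal approximation: (q−m)/√(m(1−m)/s) ≈ z_{0.8} = 0.842, so s ≈ 0.16·0.84·(0.842)²/(0.22−0.16)² = 26.4.
At s = 26.4: P(θ<0.22) ≈ 0.812. Adjusting to match 0.8 gives s ≈ 23.11.
So α = 0.16·23.11 ≈ 3.70, β = 0.84·23.11 ≈ 19.41.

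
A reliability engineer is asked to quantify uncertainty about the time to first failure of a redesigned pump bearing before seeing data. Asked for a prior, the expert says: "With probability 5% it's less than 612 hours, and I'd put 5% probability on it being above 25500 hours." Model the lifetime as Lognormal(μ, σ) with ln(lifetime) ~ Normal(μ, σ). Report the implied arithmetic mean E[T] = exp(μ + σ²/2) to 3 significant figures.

E[T] ≈ 7510 hours

If T ~ Lognormal(μ,σ) then ln T ~ Normal(μ,σ), so the p-quantile of ln T is μ + z_p·σ.
ln(612) = 6.417 and ln(25500) = 10.15; z_{0.05} = -1.645, z_{0.95} = 1.645.
σ = (10.15 − 6.417)/(1.645 − (-1.645)) = 1.134.
μ = 6.417 − (-1.645)·1.134 = 8.282.
E[T] = exp(μ + σ²/2) = exp(8.282 + 0.6427) = 7510 hours.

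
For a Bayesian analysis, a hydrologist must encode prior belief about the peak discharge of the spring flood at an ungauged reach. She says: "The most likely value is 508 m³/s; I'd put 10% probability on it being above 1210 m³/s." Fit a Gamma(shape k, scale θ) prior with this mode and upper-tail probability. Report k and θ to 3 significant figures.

Gamma(k,θ) with k>1 has mode (k−1)θ, so θ = 508/(k−1).
Need P(X < 1210) = 0.9 with θ tied to k this way. Start at k = 2, θ = 508: P(X<1210) ≈ 0.688.
Too low — raise k to concentrate. Iterating converges to k ≈ 3.55.
Then θ = 508/(3.55−1) ≈ 199.

k ≈ 3.55, θ ≈ 199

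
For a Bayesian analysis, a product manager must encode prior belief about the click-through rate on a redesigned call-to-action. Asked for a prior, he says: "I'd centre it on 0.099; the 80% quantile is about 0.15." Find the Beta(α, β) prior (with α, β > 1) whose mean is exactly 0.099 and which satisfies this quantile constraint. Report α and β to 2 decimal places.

With mean 0.099 fixed, write α = 0.099s, β = 0.901s where s = α+β.
Need P(θ < 0.15) = 0.8 under Beta(0.099s, 0.901s). Normal approximation: (q−m)/√(m(1−m)/s) ≈ z_{0.8} = 0.842, so s ≈ 0.099·0.901·(0.842)²/(0.15−0.099)² = 24.3.
At s = 24.3: P(θ<0.15) ≈ 0.819. Adjusting to match 0.8 gives s ≈ 18.31.
So α = 0.099·18.31 ≈ 1.81, β = 0.901·18.31 ≈ 16.49.

α ≈ 1.81, β ≈ 16.49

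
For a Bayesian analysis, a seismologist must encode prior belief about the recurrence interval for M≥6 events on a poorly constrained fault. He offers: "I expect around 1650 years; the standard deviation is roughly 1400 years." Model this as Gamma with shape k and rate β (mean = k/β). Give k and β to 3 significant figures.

k ≈ 1.39, β ≈ 0.000842

For Gamma(k, rate β): mean = k/β, variance = k/β², so CV = 1/√k.
CV = SD/mean = 1400/1650 = 0.8485, hence k = 1/CV² = 1.39.
Then β = k/mean = 1.39/1650 = 0.000842.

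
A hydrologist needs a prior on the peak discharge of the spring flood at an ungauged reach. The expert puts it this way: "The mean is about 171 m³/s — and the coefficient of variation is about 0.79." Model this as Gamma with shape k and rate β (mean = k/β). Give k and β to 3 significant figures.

For Gamma(k, rate β): mean = k/β, variance = k/β², so CV = 1/√k.
CV = 0.79, hence k = 1/CV² = 1.6.
Then β = k/mean = 1.6/171 = 0.00937.

k ≈ 1.6, β ≈ 0.00937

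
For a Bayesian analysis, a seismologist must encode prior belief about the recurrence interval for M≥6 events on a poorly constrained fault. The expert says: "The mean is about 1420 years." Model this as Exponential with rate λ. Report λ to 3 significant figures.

Exponential mean = 1/λ, so λ = 1/1420.0 = 0.000704.

λ ≈ 0.000704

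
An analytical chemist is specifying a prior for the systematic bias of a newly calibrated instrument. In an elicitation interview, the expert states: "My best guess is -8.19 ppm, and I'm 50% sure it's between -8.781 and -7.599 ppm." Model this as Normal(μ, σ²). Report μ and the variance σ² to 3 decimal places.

μ = -8.190, σ² = 0.768

A symmetric 50% interval runs μ ± z·σ with z = 0.6745.
Half-width = 0.591, so σ = 0.591/0.6745 = 0.8762 and σ² = 0.768.
μ is the stated best guess, -8.190.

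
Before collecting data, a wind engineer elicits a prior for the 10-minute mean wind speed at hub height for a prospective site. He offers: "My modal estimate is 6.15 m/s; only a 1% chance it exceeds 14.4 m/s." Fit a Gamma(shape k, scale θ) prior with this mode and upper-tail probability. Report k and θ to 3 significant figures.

Gamma(k,θ) with k>1 has mode (k−1)θ, so θ = 6.15/(k−1).
Need P(X < 14.4) = 0.99 with θ tied to k this way. Start at k = 2, θ = 6.15: P(X<14.4) ≈ 0.679.
Too low — raise k to concentrate. Iterating converges to k ≈ 7.58.
Then θ = 6.15/(7.58−1) ≈ 0.935.

k ≈ 7.58, θ ≈ 0.935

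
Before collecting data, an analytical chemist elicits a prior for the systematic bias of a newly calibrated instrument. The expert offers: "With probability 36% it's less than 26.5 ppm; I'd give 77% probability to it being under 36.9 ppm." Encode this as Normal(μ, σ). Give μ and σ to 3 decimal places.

μ = 29.897, σ = 9.478

The p-quantile of Normal(μ,σ) is μ + z_p·σ, with z_{0.36} = -0.3585 and z_{0.77} = 0.7388.
Eliminate σ: μ = (z₂·x₁ − z₁·x₂)/(z₂ − z₁) = (0.7388·26.5 − (-0.3585)·36.9)/1.097 = 29.897.
Then σ = (x₂ − x₁)/(z₂ − z₁) = (36.9 − 26.5)/1.097 = 9.478.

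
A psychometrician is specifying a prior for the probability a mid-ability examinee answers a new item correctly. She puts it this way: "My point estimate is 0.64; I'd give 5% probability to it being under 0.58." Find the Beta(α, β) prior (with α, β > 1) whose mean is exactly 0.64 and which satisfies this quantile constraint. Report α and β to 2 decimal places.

With mean 0.64 fixed, write α = 0.64s, β = 0.36s where s = α+β.
Need P(θ < 0.58) = 0.05 under Beta(0.64s, 0.36s). Normal approximation: (q−m)/√(m(1−m)/s) ≈ z_{0.05} = -1.64, so s ≈ 0.64·0.36·(-1.64)²/(0.58−0.64)² = 173.2.
At s = 173.2: P(θ<0.58) ≈ 0.052. Adjusting to match 0.05 gives s ≈ 177.53.
So α = 0.64·177.53 ≈ 113.62, β = 0.36·177.53 ≈ 63.91.

α ≈ 113.62, β ≈ 63.91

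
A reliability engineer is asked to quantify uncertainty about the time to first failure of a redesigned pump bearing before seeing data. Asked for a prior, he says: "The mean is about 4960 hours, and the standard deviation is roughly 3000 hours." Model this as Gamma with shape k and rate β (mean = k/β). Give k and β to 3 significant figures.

For Gamma(k, rate β): mean = k/β, variance = k/β², so CV = 1/√k.
CV = SD/mean = 3000/4960 = 0.6048, hence k = 1/CV² = 2.73.
Then β = k/mean = 2.73/4960 = 0.000551.

k ≈ 2.73, β ≈ 0.000551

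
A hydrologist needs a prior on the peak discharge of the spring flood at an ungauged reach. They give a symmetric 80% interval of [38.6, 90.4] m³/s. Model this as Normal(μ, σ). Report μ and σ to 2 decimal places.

μ = 64.50, σ = 20.21

A symmetric 80% interval runs μ ± z·σ with z = 1.282.
Half-width = 25.9, so σ = 25.9/1.282 = 20.21.
μ is the interval midpoint, 64.50.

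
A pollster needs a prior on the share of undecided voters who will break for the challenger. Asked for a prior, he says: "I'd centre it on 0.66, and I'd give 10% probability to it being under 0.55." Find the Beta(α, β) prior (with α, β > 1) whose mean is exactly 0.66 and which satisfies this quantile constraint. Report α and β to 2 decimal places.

With mean 0.66 fixed, write α = 0.66s, β = 0.34s where s = α+β.
Need P(θ < 0.55) = 0.1 under Beta(0.66s, 0.34s). Normal approximation: (q−m)/√(m(1−m)/s) ≈ z_{0.1} = -1.28, so s ≈ 0.66·0.34·(-1.28)²/(0.55−0.66)² = 30.5.
At s = 30.5: P(θ<0.55) ≈ 0.103. Adjusting to match 0.1 gives s ≈ 31.29.
So α = 0.66·31.29 ≈ 20.65, β = 0.34·31.29 ≈ 10.64.

α ≈ 20.65, β ≈ 10.64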